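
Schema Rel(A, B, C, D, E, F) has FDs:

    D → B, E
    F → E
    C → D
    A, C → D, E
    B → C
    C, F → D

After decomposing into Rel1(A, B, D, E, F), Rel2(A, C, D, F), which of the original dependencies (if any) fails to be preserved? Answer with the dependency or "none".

D → B, E lies within Rel1.
F → E lies within Rel1.
C → D lies within Rel2.
A, C → D, E: restricted closure across fragments reaches D, E.
B → C: restricted closure across fragments reaches C.
C, F → D lies within Rel2.
Every dependency is enforceable on the fragments, so the decomposition is dependency-preserving.

none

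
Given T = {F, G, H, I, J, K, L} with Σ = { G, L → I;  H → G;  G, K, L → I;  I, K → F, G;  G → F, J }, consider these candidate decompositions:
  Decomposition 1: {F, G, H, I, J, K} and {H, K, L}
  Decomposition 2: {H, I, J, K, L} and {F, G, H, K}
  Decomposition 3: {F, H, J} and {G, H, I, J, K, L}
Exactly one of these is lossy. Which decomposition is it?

Decomposition 1

Decomposition 1: common = {H, K}, closure = {F, G, H, J, K} → lossy.
Decomposition 2: common = {H, K}, closure = {F, G, H, J, K} → lossless.
Decomposition 3: common = {H, J}, closure = {F, G, H, J} → lossless.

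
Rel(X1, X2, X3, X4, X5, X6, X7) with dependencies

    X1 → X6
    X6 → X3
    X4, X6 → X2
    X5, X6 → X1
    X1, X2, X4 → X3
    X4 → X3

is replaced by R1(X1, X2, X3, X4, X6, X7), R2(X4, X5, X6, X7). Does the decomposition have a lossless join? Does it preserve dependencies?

lossy and not dependency-preserving

Lossless test: (X4, X6, X7)⁺ = {X2, X3, X4, X6, X7}, which is a superkey of neither fragment — lossy.
Dependency preservation: the restricted closure of {X5, X6} across the fragments never reaches {X1}, so X5, X6 → X1 cannot be enforced without a join — not preserved.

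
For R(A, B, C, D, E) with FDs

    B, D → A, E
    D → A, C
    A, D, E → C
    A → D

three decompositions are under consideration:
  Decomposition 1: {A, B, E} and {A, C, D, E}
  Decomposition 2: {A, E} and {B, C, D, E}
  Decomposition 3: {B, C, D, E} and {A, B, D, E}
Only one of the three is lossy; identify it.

Decomposition 2

Decomposition 1: common = {A, E}, closure = {A, C, D, E} → lossless.
Decomposition 2: common = {E}, closure = {E} → lossy.
Decomposition 3: common = {B, D, E}, closure = {A, B, C, D, E} → lossless.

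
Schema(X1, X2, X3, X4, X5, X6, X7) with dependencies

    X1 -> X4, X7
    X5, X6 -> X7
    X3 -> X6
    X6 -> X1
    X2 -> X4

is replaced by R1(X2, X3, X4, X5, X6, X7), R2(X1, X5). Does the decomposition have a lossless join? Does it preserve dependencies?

Lossless test: (X5)⁺ = {X5}, which is a superkey of neither fragment — lossy.
Dependency preservation: the restricted closure of {X1} across the fragments never reaches {X4, X7}, so X1 → X4, X7 cannot be enforced without a join — not preserved.

lossy and not dependency-preserving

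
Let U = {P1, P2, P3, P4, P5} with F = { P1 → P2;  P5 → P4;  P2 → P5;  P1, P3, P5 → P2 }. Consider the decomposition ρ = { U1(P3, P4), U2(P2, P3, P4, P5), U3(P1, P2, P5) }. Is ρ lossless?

Chase test. Columns are P1, P2, P3, P4, P5; row i has aⱼ where attribute j ∈ Ui, else bᵢⱼ.
Initial tableau (one row per fragment):
  row 1: b11 b12 a3 a4 b15
  row 2: b21 a2 a3 a4 a5
  row 3: a1 a2 b33 b34 a5
Rows 2 and 3 agree on P5; apply P5→P4 and equate their P4 entries.
No row becomes fully distinguished — the join is lossy.

No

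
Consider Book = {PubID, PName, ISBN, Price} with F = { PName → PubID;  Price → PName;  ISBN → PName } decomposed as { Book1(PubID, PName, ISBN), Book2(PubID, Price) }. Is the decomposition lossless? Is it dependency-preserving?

Lossless test: (PubID)⁺ = {PubID}, which is a superkey of neither fragment — lossy.
Dependency preservation: the restricted closure of {Price} across the fragments never reaches {PName}, so Price → PName cannot be enforced without a join — not preserved.

lossy and not dependency-preserving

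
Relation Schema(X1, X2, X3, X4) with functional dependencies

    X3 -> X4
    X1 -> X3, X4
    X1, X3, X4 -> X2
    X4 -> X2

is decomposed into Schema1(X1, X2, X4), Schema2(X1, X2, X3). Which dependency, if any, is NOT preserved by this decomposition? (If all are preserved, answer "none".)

Check X3 → X4: no single fragment contains all of {X3, X4}, and the restricted closure of {X3} across the fragments never reaches {X4}.
X1 → X3, X4 is preserved.
X1, X3, X4 → X2 is preserved.
X4 → X2 is preserved.

X3 -> X4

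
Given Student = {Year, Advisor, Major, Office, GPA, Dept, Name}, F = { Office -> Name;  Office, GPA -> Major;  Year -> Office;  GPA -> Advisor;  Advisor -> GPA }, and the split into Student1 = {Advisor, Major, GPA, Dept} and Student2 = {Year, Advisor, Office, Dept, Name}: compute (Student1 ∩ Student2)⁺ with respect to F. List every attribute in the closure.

Advisor, GPA, Dept

Student1 ∩ Student2 = {Advisor, Dept}.
Advisor → GPA applies, adding GPA
Closure: {Advisor, GPA, Dept}.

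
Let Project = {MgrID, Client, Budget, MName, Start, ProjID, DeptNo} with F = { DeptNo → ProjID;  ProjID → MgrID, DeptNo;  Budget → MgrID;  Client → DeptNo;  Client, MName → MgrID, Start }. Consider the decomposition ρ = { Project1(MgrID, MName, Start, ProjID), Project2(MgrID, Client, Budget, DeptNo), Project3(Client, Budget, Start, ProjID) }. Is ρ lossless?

No

Chase test. Columns are MgrID, Client, Budget, MName, Start, ProjID, DeptNo; row i has aⱼ where attribute j ∈ Projecti, else bᵢⱼ.
Initial tableau (one row per fragment):
  row 1: a1 b12 b13 a4 a5 a6 b17
  row 2: a1 a2 a3 b24 b25 b26 a7
  row 3: b31 a2 a3 b34 a5 a6 b37
Rows 1 and 3 agree on ProjID; apply ProjID→MgrID, DeptNo and equate their MgrID, DeptNo entries.
Rows 2 and 3 agree on Client; apply Client→DeptNo and equate their DeptNo entries.
Rows 1 and 2 agree on DeptNo; apply DeptNo→ProjID and equate their ProjID entries.
No row becomes fully distinguished — the join is lossy.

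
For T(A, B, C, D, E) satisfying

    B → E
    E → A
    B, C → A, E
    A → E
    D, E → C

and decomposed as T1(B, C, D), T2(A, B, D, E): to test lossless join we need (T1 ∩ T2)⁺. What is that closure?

A, B, C, D, E

T1 ∩ T2 = {B, D}.
B → E applies, adding E
E → A applies, adding A
D, E → C applies, adding C
Closure: {A, B, C, D, E}.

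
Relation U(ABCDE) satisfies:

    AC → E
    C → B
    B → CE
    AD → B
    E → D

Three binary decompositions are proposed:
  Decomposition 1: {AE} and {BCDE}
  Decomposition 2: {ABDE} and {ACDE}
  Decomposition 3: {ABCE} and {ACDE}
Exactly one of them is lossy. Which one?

Decomposition 1: common = {E}, closure = {DE} → lossy.
Decomposition 2: common = {ADE}, closure = {ABCDE} → lossless.
Decomposition 3: common = {ACE}, closure = {ABCDE} → lossless.

Decomposition 1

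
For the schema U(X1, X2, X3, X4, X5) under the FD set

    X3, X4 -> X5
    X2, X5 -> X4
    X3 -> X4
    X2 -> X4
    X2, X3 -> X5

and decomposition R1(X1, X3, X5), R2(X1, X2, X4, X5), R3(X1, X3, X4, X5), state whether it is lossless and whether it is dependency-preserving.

lossy but dependency-preserving

Lossless test (chase): Rows 1 and 3 agree on X3; apply X3→X4 and equate their X4 entries. No row becomes fully distinguished — the join is lossy.
Dependency preservation: X2, X3 → X5 is not contained in any single fragment, but the restricted closure of its left-hand side across the fragments still reaches the right-hand side; the remaining FDs each lie inside some fragment. All dependencies are preserved.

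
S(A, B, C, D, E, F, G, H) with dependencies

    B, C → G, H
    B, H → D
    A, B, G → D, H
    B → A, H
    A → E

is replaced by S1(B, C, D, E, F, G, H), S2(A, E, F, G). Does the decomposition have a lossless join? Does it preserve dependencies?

Lossless test: (E, F, G)⁺ = {E, F, G}, which is a superkey of neither fragment — lossy.
Dependency preservation: the restricted closure of {B} across the fragments never reaches {A, H}, so B → A, H cannot be enforced without a join — not preserved.

lossy and not dependency-preserving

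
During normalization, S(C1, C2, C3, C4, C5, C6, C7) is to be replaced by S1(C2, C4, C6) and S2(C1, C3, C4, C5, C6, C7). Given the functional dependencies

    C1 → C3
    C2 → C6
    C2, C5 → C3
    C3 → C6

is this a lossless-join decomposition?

No

Common attributes: S1 ∩ S2 = {C4, C6}.
No dependency enlarges {C4, C6}, so (C4, C6)⁺ = {C4, C6}.
The closure contains neither all of S1 = {C2, C4, C6} nor all of S2 = {C1, C3, C4, C5, C6, C7}, so the common attributes are not a superkey of either fragment. The join is lossy.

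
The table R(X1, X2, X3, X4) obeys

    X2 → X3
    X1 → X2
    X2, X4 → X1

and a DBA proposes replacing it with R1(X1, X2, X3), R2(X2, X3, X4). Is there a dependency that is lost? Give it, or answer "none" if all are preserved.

X2, X4 → X1

Check X2, X4 → X1: no single fragment contains all of {X1, X2, X4}, and the restricted closure of {X2, X4} across the fragments never reaches {X1}.
X2 → X3 is preserved.
X1 → X2 is preserved.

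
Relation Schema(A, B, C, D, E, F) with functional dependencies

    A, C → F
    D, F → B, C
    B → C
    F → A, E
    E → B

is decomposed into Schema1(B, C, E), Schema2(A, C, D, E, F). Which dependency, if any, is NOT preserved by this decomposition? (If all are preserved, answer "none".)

A, C → F lies within Schema2.
D, F → B, C: restricted closure across fragments reaches B, C.
B → C lies within Schema1.
F → A, E lies within Schema2.
E → B lies within Schema1.
Every dependency is enforceable on the fragments, so the decomposition is dependency-preserving.

none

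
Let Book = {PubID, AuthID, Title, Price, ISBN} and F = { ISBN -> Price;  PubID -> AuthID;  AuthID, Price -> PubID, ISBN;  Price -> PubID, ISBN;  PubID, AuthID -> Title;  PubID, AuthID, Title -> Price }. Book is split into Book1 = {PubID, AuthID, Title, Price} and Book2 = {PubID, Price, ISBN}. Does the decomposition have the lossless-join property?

Yes

Common attributes: Book1 ∩ Book2 = {PubID, Price}.
Closure of {PubID, Price}: PubID → AuthID applies, adding AuthID; AuthID, Price → PubID, ISBN applies, adding ISBN; PubID, AuthID → Title applies, adding Title. So (PubID, Price)⁺ = {PubID, AuthID, Title, Price, ISBN}.
This closure contains every attribute of Book1, so Book1 ∩ Book2 → Book1. The join is lossless.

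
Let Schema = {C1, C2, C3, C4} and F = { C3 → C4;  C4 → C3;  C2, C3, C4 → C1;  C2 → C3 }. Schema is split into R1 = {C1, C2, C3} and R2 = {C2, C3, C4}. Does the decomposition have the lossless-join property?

Yes

Common attributes: R1 ∩ R2 = {C2, C3}.
Closure of {C2, C3}: C3 → C4 applies, adding C4; C2, C3, C4 → C1 applies, adding C1. So (C2, C3)⁺ = {C1, C2, C3, C4}.
This closure contains every attribute of R1, so R1 ∩ R2 → R1. The join is lossless.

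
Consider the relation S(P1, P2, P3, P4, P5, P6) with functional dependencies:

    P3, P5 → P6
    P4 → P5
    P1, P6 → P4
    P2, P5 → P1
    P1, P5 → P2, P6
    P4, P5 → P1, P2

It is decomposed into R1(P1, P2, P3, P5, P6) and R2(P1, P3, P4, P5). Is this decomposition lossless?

Common attributes: R1 ∩ R2 = {P1, P3, P5}.
Closure of {P1, P3, P5}: P3, P5 → P6 applies, adding P6; P1, P6 → P4 applies, adding P4; P1, P5 → P2, P6 applies, adding P2. So (P1, P3, P5)⁺ = {P1, P2, P3, P4, P5, P6}.
This closure contains every attribute of R1, so R1 ∩ R2 → R1. The join is lossless.

Yes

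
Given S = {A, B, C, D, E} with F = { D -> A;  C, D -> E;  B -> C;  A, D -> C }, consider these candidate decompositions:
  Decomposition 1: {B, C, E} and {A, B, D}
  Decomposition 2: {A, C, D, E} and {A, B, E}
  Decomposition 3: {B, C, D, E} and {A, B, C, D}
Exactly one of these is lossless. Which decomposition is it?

Decomposition 1: common = {B}, closure = {B, C} → lossy.
Decomposition 2: common = {A, E}, closure = {A, E} → lossy.
Decomposition 3: common = {B, C, D}, closure = {A, B, C, D, E} → lossless.

Decomposition 3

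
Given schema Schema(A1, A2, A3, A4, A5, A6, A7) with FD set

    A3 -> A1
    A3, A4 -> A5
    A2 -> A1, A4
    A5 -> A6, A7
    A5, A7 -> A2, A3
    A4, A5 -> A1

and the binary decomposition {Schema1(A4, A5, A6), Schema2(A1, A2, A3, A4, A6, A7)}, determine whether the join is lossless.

Common attributes: Schema1 ∩ Schema2 = {A4, A6}.
No dependency enlarges {A4, A6}, so (A4, A6)⁺ = {A4, A6}.
The closure contains neither all of Schema1 = {A4, A5, A6} nor all of Schema2 = {A1, A2, A3, A4, A6, A7}, so the common attributes are not a superkey of either fragment. The join is lossy.

No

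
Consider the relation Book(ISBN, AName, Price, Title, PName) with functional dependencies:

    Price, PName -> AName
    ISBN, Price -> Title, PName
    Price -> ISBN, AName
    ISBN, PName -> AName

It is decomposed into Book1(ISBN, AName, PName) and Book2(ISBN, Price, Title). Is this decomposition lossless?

No

Common attributes: Book1 ∩ Book2 = {ISBN}.
No dependency enlarges {ISBN}, so (ISBN)⁺ = {ISBN}.
The closure contains neither all of Book1 = {ISBN, AName, PName} nor all of Book2 = {ISBN, Price, Title}, so the common attributes are not a superkey of either fragment. The join is lossy.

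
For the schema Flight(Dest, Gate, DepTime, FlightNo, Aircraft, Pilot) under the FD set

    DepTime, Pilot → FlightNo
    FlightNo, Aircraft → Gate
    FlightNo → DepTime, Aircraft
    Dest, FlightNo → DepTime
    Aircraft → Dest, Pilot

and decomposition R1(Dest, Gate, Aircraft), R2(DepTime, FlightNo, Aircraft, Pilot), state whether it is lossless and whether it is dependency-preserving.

Lossless test: (Aircraft)⁺ = {Dest, Aircraft, Pilot}, which is a superkey of neither fragment — lossy.
Dependency preservation: the restricted closure of {FlightNo, Aircraft} across the fragments never reaches {Gate}, so FlightNo, Aircraft → Gate cannot be enforced without a join — not preserved.

lossy and not dependency-preserving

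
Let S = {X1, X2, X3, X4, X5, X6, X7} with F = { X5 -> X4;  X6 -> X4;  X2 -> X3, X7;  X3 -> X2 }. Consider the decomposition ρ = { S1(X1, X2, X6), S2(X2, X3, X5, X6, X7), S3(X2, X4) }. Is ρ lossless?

No

Chase test. Columns are X1, X2, X3, X4, X5, X6, X7; row i has aⱼ where attribute j ∈ Si, else bᵢⱼ.
Initial tableau (one row per fragment):
  row 1: a1 a2 b13 b14 b15 a6 b17
  row 2: b21 a2 a3 b24 a5 a6 a7
  row 3: b31 a2 b33 a4 b35 b36 b37
Rows 1 and 2 agree on X6; apply X6→X4 and equate their X4 entries.
Rows 1 and 2 agree on X2; apply X2→X3, X7 and equate their X3, X7 entries.
Rows 1 and 3 agree on X2; apply X2→X3, X7 and equate their X3, X7 entries.
No row becomes fully distinguished — the join is lossy.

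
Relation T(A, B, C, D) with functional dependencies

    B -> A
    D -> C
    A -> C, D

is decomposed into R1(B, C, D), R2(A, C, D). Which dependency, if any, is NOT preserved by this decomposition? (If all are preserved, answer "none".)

Check B → A: no single fragment contains all of {A, B}, and the restricted closure of {B} across the fragments never reaches {A}.
D → C is preserved.
A → C, D is preserved.

B -> A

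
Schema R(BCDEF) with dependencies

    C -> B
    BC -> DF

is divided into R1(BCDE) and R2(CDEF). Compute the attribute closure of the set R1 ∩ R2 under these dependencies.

BCDEF

R1 ∩ R2 = {CDE}.
C → B applies, adding B
BC → DF applies, adding F
Closure: {BCDEF}.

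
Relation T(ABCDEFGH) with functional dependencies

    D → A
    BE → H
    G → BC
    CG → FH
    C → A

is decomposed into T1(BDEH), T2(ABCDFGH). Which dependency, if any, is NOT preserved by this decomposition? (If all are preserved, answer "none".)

none

D → A lies within T2.
BE → H lies within T1.
G → BC lies within T2.
CG → FH lies within T2.
C → A lies within T2.
Every dependency is enforceable on the fragments, so the decomposition is dependency-preserving.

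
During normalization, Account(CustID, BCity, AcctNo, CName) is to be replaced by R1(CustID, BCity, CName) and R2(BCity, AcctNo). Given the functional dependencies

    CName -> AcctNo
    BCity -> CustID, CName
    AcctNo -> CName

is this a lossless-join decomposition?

Yes

Common attributes: R1 ∩ R2 = {BCity}.
Closure of {BCity}: BCity → CustID, CName applies, adding CustID, CName; CName → AcctNo applies, adding AcctNo. So (BCity)⁺ = {CustID, BCity, AcctNo, CName}.
This closure contains every attribute of R1, so R1 ∩ R2 → R1. The join is lossless.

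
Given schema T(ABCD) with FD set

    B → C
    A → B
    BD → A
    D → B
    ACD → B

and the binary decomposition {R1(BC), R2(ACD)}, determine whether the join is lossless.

Common attributes: R1 ∩ R2 = {C}.
No dependency enlarges {C}, so (C)⁺ = {C}.
The closure contains neither all of R1 = {BC} nor all of R2 = {ACD}, so the common attributes are not a superkey of either fragment. The join is lossy.

No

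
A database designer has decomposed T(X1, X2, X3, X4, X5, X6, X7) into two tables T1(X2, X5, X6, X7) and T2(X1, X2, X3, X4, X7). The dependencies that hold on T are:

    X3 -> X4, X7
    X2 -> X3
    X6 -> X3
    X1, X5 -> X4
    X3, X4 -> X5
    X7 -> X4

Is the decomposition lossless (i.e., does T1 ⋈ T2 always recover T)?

No

Common attributes: T1 ∩ T2 = {X2, X7}.
Closure of {X2, X7}: X2 → X3 applies, adding X3; X7 → X4 applies, adding X4; X3, X4 → X5 applies, adding X5. So (X2, X7)⁺ = {X2, X3, X4, X5, X7}.
The closure contains neither all of T1 = {X2, X5, X6, X7} nor all of T2 = {X1, X2, X3, X4, X7}, so the common attributes are not a superkey of either fragment. The join is lossy.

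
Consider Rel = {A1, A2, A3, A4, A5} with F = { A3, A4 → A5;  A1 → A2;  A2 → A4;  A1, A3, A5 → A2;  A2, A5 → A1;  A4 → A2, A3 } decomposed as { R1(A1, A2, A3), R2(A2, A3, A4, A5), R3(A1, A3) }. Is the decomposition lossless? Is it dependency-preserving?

Lossless test (chase): Rows 1 and 3 agree on A1; apply A1→A2 and equate their A2 entries. Rows 1 and 2 agree on A2; apply A2→A4 and equate their A4 entries. Rows 1 and 3 agree on A2; apply A2→A4 and equate their A4 entries. Rows 1 and 2 agree on A3, A4; apply A3, A4→A5 and equate their A5 entries. Rows 1 and 3 agree on A3, A4; apply A3, A4→A5 and equate their A5 entries. Rows 1 and 2 agree on A2, A5; apply A2, A5→A1 and equate their A1 entries. Row 1 is now all distinguished symbols — the join is lossless.
Dependency preservation: A1, A3, A5 → A2; A2, A5 → A1 are not contained in any single fragment, but the restricted closure of each left-hand side across the fragments still reaches the right-hand side; the remaining FDs each lie inside some fragment. All dependencies are preserved.

lossless and dependency-preserving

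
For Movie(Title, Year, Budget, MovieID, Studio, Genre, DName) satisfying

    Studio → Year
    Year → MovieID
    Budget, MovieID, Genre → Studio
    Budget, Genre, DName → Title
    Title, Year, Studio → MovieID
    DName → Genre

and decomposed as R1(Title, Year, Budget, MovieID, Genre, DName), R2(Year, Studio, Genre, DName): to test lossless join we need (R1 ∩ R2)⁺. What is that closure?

R1 ∩ R2 = {Year, Genre, DName}.
Year → MovieID applies, adding MovieID
Closure: {Year, MovieID, Genre, DName}.

Year, MovieID, Genre, DName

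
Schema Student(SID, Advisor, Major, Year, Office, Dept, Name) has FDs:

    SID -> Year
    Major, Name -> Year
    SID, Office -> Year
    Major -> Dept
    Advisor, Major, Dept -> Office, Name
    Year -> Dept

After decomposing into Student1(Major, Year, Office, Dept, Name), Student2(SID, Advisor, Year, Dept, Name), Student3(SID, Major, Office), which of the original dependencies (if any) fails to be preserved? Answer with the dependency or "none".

Advisor, Major, Dept -> Office, Name

Check Advisor, Major, Dept → Office, Name: no single fragment contains all of {Advisor, Major, Office, Dept, Name}, and the restricted closure of {Advisor, Major, Dept} across the fragments never reaches {Office, Name}.
SID → Year is preserved.
Major, Name → Year is preserved.
SID, Office → Year is preserved.
Major → Dept is preserved.
Year → Dept is preserved.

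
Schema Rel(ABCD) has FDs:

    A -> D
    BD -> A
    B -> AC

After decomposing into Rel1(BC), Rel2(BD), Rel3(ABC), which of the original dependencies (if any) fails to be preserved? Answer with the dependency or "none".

Check A → D: no single fragment contains all of {AD}, and the restricted closure of {A} across the fragments never reaches {D}.
BD → A is preserved.
B → AC is preserved.

A -> D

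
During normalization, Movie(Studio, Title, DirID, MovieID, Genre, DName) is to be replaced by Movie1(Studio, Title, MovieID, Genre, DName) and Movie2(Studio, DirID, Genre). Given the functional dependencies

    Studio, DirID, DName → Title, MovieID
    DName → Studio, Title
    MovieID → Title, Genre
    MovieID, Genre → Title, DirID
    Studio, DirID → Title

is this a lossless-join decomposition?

No

Common attributes: Movie1 ∩ Movie2 = {Studio, Genre}.
No dependency enlarges {Studio, Genre}, so (Studio, Genre)⁺ = {Studio, Genre}.
The closure contains neither all of Movie1 = {Studio, Title, MovieID, Genre, DName} nor all of Movie2 = {Studio, DirID, Genre}, so the common attributes are not a superkey of either fragment. The join is lossy.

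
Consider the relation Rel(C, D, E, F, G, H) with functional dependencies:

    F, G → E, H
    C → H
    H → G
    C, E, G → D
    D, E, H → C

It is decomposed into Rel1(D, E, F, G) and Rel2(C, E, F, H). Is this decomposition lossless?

No

Common attributes: Rel1 ∩ Rel2 = {E, F}.
No dependency enlarges {E, F}, so (E, F)⁺ = {E, F}.
The closure contains neither all of Rel1 = {D, E, F, G} nor all of Rel2 = {C, E, F, H}, so the common attributes are not a superkey of either fragment. The join is lossy.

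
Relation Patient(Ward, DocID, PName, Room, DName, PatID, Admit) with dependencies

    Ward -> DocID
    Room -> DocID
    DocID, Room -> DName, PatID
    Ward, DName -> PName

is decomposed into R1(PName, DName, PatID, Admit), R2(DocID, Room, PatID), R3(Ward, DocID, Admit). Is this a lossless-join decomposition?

Chase test. Columns are Ward, DocID, PName, Room, DName, PatID, Admit; row i has aⱼ where attribute j ∈ Ri, else bᵢⱼ.
Initial tableau (one row per fragment):
  row 1: b11 b12 a3 b14 a5 a6 a7
  row 2: b21 a2 b23 a4 b25 a6 b27
  row 3: a1 a2 b33 b34 b35 b36 a7
No row becomes fully distinguished — the join is lossy.

No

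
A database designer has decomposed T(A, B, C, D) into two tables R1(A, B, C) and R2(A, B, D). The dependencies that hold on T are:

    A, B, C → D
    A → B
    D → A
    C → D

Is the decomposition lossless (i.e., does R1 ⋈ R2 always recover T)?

Common attributes: R1 ∩ R2 = {A, B}.
No dependency enlarges {A, B}, so (A, B)⁺ = {A, B}.
The closure contains neither all of R1 = {A, B, C} nor all of R2 = {A, B, D}, so the common attributes are not a superkey of either fragment. The join is lossy.

No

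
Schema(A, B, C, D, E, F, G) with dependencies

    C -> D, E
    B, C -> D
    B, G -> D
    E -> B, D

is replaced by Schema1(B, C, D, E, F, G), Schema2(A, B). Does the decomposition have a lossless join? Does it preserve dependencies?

lossy but dependency-preserving

Lossless test: (B)⁺ = {B}, which is a superkey of neither fragment — lossy.
Dependency preservation: every FD's attributes lie within a single fragment, so each can be enforced locally — preserved.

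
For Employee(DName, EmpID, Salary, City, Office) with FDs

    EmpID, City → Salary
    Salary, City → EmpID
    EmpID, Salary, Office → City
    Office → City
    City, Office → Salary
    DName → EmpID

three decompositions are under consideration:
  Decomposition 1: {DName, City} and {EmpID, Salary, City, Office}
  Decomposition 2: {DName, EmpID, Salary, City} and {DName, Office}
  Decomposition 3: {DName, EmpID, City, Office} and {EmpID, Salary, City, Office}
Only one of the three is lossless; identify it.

Decomposition 3

Decomposition 1: common = {City}, closure = {City} → lossy.
Decomposition 2: common = {DName}, closure = {DName, EmpID} → lossy.
Decomposition 3: common = {EmpID, City, Office}, closure = {EmpID, Salary, City, Office} → lossless.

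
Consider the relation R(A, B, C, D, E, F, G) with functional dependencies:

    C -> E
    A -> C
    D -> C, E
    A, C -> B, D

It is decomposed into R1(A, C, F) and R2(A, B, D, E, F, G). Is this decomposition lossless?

Common attributes: R1 ∩ R2 = {A, F}.
Closure of {A, F}: A → C applies, adding C; A, C → B, D applies, adding B, D; C → E applies, adding E. So (A, F)⁺ = {A, B, C, D, E, F}.
This closure contains every attribute of R1, so R1 ∩ R2 → R1. The join is lossless.

Yes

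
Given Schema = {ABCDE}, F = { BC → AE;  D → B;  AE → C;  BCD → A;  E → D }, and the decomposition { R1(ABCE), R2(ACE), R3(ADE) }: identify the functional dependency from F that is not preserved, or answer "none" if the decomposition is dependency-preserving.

Check D → B: no single fragment contains all of {BD}, and the restricted closure of {D} across the fragments never reaches {B}.
BC → AE is preserved.
AE → C is preserved.
BCD → A is preserved.
E → D is preserved.

D → B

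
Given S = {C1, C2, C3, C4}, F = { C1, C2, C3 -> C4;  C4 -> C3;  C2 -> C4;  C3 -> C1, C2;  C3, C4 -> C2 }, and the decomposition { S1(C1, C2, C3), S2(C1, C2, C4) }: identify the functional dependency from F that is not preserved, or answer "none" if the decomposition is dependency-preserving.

C1, C2, C3 → C4: restricted closure across fragments reaches C4.
C4 → C3: restricted closure across fragments reaches C3.
C2 → C4 lies within S2.
C3 → C1, C2 lies within S1.
C3, C4 → C2: restricted closure across fragments reaches C2.
Every dependency is enforceable on the fragments, so the decomposition is dependency-preserving.

none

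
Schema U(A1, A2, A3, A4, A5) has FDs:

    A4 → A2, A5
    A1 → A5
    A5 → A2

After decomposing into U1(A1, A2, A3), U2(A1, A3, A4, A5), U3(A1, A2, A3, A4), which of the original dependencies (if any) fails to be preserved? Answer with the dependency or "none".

A5 → A2

Check A5 → A2: no single fragment contains all of {A2, A5}, and the restricted closure of {A5} across the fragments never reaches {A2}.
A4 → A2, A5 is preserved.
A1 → A5 is preserved.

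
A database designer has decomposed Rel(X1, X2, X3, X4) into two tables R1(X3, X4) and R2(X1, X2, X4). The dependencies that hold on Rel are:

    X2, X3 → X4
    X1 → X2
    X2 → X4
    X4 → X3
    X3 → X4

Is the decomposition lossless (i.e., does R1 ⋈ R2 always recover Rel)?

Yes

Common attributes: R1 ∩ R2 = {X4}.
Closure of {X4}: X4 → X3 applies, adding X3. So (X4)⁺ = {X3, X4}.
This closure contains every attribute of R1, so R1 ∩ R2 → R1. The join is lossless.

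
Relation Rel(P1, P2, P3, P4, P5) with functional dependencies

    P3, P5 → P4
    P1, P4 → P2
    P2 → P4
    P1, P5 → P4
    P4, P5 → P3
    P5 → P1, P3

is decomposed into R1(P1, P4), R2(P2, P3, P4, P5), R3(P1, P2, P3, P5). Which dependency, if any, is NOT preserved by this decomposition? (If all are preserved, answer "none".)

Check P1, P4 → P2: no single fragment contains all of {P1, P2, P4}, and the restricted closure of {P1, P4} across the fragments never reaches {P2}.
P3, P5 → P4 is preserved.
P2 → P4 is preserved.
P1, P5 → P4 is preserved.
P4, P5 → P3 is preserved.
P5 → P1, P3 is preserved.

P1, P4 → P2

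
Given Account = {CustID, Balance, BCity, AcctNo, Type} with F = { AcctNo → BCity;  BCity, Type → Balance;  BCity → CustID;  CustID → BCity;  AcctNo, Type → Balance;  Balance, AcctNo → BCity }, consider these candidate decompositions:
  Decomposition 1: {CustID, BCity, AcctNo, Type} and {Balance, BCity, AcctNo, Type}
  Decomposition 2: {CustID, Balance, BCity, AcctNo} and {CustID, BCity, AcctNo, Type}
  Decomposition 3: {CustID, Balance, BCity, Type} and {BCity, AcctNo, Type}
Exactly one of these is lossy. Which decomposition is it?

Decomposition 1: common = {BCity, AcctNo, Type}, closure = {CustID, Balance, BCity, AcctNo, Type} → lossless.
Decomposition 2: common = {CustID, BCity, AcctNo}, closure = {CustID, BCity, AcctNo} → lossy.
Decomposition 3: common = {BCity, Type}, closure = {CustID, Balance, BCity, Type} → lossless.

Decomposition 2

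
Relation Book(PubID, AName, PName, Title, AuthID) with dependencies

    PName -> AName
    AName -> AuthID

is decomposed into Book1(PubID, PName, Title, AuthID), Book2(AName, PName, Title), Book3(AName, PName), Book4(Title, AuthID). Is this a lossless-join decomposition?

Yes

Chase test. Columns are PubID, AName, PName, Title, AuthID; row i has aⱼ where attribute j ∈ Booki, else bᵢⱼ.
Initial tableau (one row per fragment):
  row 1: a1 b12 a3 a4 a5
  row 2: b21 a2 a3 a4 b25
  row 3: b31 a2 a3 b34 b35
  row 4: b41 b42 b43 a4 a5
Rows 1 and 2 agree on PName; apply PName→AName and equate their AName entries.
Rows 1 and 2 agree on AName; apply AName→AuthID and equate their AuthID entries.
Rows 1 and 3 agree on AName; apply AName→AuthID and equate their AuthID entries.
Row 1 is now all distinguished symbols — the join is lossless.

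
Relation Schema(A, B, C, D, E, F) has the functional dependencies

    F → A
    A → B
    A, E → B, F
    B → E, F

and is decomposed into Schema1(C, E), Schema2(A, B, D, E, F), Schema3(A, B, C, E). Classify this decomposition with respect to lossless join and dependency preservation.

Lossless test (chase): Rows 2 and 3 agree on A, E; apply A, E→B, F and equate their B, F entries. No row becomes fully distinguished — the join is lossy.
Dependency preservation: every FD's attributes lie within a single fragment, so each can be enforced locally — preserved.

lossy but dependency-preserving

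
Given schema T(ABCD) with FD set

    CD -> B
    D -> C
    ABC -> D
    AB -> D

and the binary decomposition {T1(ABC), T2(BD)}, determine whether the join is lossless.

No

Common attributes: T1 ∩ T2 = {B}.
No dependency enlarges {B}, so (B)⁺ = {B}.
The closure contains neither all of T1 = {ABC} nor all of T2 = {BD}, so the common attributes are not a superkey of either fragment. The join is lossy.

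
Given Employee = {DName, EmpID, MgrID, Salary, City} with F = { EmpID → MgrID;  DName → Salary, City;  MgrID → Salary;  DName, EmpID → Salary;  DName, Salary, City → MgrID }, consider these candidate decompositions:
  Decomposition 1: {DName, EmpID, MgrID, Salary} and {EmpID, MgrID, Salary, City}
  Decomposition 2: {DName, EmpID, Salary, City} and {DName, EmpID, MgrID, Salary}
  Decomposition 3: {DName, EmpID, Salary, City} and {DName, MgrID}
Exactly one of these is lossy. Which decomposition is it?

Decomposition 1: common = {EmpID, MgrID, Salary}, closure = {EmpID, MgrID, Salary} → lossy.
Decomposition 2: common = {DName, EmpID, Salary}, closure = {DName, EmpID, MgrID, Salary, City} → lossless.
Decomposition 3: common = {DName}, closure = {DName, MgrID, Salary, City} → lossless.

Decomposition 1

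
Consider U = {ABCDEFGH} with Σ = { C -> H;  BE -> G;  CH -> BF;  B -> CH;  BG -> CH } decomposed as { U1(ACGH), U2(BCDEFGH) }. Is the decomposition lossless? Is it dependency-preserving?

Lossless test: (CGH)⁺ = {BCFGH}, which is a superkey of neither fragment — lossy.
Dependency preservation: every FD's attributes lie within a single fragment, so each can be enforced locally — preserved.

lossy but dependency-preserving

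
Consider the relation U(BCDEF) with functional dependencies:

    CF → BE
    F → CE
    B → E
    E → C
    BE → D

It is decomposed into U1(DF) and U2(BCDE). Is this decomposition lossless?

Common attributes: U1 ∩ U2 = {D}.
No dependency enlarges {D}, so (D)⁺ = {D}.
The closure contains neither all of U1 = {DF} nor all of U2 = {BCDE}, so the common attributes are not a superkey of either fragment. The join is lossy.

No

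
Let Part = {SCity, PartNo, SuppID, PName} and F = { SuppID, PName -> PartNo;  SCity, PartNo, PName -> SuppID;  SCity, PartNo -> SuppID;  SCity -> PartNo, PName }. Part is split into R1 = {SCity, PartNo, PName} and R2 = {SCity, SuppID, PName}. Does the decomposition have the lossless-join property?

Yes

Common attributes: R1 ∩ R2 = {SCity, PName}.
Closure of {SCity, PName}: SCity → PartNo, PName applies, adding PartNo; SCity, PartNo, PName → SuppID applies, adding SuppID. So (SCity, PName)⁺ = {SCity, PartNo, SuppID, PName}.
This closure contains every attribute of R1, so R1 ∩ R2 → R1. The join is lossless.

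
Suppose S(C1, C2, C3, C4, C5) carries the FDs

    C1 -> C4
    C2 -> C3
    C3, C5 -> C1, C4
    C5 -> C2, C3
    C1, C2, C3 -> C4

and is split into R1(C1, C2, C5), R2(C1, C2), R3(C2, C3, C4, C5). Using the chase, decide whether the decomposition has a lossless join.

Chase test. Columns are C1, C2, C3, C4, C5; row i has aⱼ where attribute j ∈ Ri, else bᵢⱼ.
Initial tableau (one row per fragment):
  row 1: a1 a2 b13 b14 a5
  row 2: a1 a2 b23 b24 b25
  row 3: b31 a2 a3 a4 a5
Rows 1 and 2 agree on C1; apply C1→C4 and equate their C4 entries.
Rows 1 and 2 agree on C2; apply C2→C3 and equate their C3 entries.
Rows 1 and 3 agree on C2; apply C2→C3 and equate their C3 entries.
Rows 1 and 3 agree on C3, C5; apply C3, C5→C1, C4 and equate their C1, C4 entries.
Row 1 is now all distinguished symbols — the join is lossless.

Yes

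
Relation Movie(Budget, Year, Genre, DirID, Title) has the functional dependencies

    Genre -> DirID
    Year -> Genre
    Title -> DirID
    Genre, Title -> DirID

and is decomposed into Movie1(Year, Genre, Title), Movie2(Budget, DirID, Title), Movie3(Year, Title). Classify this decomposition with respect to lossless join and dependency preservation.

lossy and not dependency-preserving

Lossless test (chase): Rows 1 and 3 agree on Year; apply Year→Genre and equate their Genre entries. Rows 1 and 2 agree on Title; apply Title→DirID and equate their DirID entries. Rows 1 and 3 agree on Title; apply Title→DirID and equate their DirID entries. No row becomes fully distinguished — the join is lossy.
Dependency preservation: the restricted closure of {Genre} across the fragments never reaches {DirID}, so Genre → DirID cannot be enforced without a join — not preserved.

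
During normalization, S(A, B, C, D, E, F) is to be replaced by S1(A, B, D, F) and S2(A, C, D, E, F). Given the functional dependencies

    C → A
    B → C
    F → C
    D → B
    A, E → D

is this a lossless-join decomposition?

Yes

Common attributes: S1 ∩ S2 = {A, D, F}.
Closure of {A, D, F}: F → C applies, adding C; D → B applies, adding B. So (A, D, F)⁺ = {A, B, C, D, F}.
This closure contains every attribute of S1, so S1 ∩ S2 → S1. The join is lossless.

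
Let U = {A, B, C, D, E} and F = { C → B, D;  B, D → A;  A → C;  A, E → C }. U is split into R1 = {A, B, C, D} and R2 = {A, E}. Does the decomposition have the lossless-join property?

Common attributes: R1 ∩ R2 = {A}.
Closure of {A}: A → C applies, adding C; C → B, D applies, adding B, D. So (A)⁺ = {A, B, C, D}.
This closure contains every attribute of R1, so R1 ∩ R2 → R1. The join is lossless.

Yes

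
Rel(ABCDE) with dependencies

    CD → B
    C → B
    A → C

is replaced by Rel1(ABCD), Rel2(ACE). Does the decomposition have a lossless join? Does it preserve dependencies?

lossy but dependency-preserving

Lossless test: (AC)⁺ = {ABC}, which is a superkey of neither fragment — lossy.
Dependency preservation: every FD's attributes lie within a single fragment, so each can be enforced locally — preserved.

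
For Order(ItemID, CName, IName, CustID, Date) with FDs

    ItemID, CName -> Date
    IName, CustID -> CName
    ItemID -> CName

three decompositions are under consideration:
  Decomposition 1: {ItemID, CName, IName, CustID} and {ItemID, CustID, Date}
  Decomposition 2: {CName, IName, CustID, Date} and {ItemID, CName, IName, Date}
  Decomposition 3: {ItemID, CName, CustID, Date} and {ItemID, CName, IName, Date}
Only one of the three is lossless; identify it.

Decomposition 1: common = {ItemID, CustID}, closure = {ItemID, CName, CustID, Date} → lossless.
Decomposition 2: common = {CName, IName, Date}, closure = {CName, IName, Date} → lossy.
Decomposition 3: common = {ItemID, CName, Date}, closure = {ItemID, CName, Date} → lossy.

Decomposition 1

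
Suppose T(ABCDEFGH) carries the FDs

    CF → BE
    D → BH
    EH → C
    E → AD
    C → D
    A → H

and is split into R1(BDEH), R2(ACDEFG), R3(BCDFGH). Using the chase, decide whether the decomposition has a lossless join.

Yes

Chase test. Columns are ABCDEFGH; row i has aⱼ where attribute j ∈ Ri, else bᵢⱼ.
Initial tableau (one row per fragment):
  row 1: b11 a2 b13 a4 a5 b16 b17 a8
  row 2: a1 b22 a3 a4 a5 a6 a7 b28
  row 3: b31 a2 a3 a4 b35 a6 a7 a8
Rows 2 and 3 agree on CF; apply CF→BE and equate their BE entries.
Rows 1 and 2 agree on D; apply D→BH and equate their BH entries.
Rows 1 and 2 agree on EH; apply EH→C and equate their C entries.
Rows 1 and 2 agree on E; apply E→AD and equate their AD entries.
Rows 1 and 3 agree on E; apply E→AD and equate their AD entries.
Row 2 is now all distinguished symbols — the join is lossless.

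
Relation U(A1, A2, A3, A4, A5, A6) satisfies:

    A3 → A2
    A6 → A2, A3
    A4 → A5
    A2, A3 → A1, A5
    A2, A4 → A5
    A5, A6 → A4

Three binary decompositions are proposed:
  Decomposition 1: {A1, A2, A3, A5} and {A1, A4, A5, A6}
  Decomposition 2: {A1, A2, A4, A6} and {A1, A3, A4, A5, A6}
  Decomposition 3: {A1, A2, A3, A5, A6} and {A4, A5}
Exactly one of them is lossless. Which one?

Decomposition 2

Decomposition 1: common = {A1, A5}, closure = {A1, A5} → lossy.
Decomposition 2: common = {A1, A4, A6}, closure = {A1, A2, A3, A4, A5, A6} → lossless.
Decomposition 3: common = {A5}, closure = {A5} → lossy.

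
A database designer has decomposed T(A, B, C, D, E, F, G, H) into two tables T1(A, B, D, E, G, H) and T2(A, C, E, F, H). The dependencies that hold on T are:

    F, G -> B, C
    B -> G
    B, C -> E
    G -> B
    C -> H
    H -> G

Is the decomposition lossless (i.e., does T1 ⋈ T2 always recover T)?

No

Common attributes: T1 ∩ T2 = {A, E, H}.
Closure of {A, E, H}: H → G applies, adding G; G → B applies, adding B. So (A, E, H)⁺ = {A, B, E, G, H}.
The closure contains neither all of T1 = {A, B, D, E, G, H} nor all of T2 = {A, C, E, F, H}, so the common attributes are not a superkey of either fragment. The join is lossy.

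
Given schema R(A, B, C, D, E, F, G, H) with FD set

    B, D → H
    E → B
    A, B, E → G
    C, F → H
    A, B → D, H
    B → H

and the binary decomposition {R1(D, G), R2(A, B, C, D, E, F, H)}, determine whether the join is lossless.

Common attributes: R1 ∩ R2 = {D}.
No dependency enlarges {D}, so (D)⁺ = {D}.
The closure contains neither all of R1 = {D, G} nor all of R2 = {A, B, C, D, E, F, H}, so the common attributes are not a superkey of either fragment. The join is lossy.

No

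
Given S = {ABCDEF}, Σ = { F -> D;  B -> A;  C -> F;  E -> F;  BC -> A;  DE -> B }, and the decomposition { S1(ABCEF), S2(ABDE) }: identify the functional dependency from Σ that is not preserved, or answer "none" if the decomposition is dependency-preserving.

F -> D

Check F → D: no single fragment contains all of {DF}, and the restricted closure of {F} across the fragments never reaches {D}.
B → A is preserved.
C → F is preserved.
E → F is preserved.
BC → A is preserved.
DE → B is preserved.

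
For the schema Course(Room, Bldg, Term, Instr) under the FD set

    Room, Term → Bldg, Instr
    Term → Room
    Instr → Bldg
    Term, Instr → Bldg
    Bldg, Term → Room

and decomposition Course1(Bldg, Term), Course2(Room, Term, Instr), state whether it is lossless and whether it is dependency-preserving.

lossless but not dependency-preserving

Lossless test: (Term)⁺ = {Room, Bldg, Term, Instr}, which contains all of one fragment — lossless.
Dependency preservation: the restricted closure of {Instr} across the fragments never reaches {Bldg}, so Instr → Bldg cannot be enforced without a join — not preserved.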